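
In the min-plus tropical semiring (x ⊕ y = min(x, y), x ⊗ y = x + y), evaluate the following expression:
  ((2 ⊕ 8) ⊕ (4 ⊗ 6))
((2 ⊕ 8) ⊕ (4 ⊗ 6)) = 2

Expand innermost to outermost. Recall ⊕ takes the minimum of its arguments and ⊗ takes their sum. Working out the expression ((2 ⊕ 8) ⊕ (4 ⊗ 6)) gives 2.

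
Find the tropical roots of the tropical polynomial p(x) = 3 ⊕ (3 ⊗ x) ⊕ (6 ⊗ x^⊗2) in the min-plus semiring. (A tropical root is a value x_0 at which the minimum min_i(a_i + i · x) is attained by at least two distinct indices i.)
Roots: {-3, 0}

Each tropical root is a break point of the lower envelope of the lines y = a_i + i · x (there are 3 lines, with slopes 0, 1, ..., 2). Only the lines that attain the minimum somewhere contribute to roots; other lines are dominated. Here the surviving (envelope) indices are i = 2, i = 1, i = 0.
Intersections between consecutive envelope lines give the roots: for adjacent envelope indices i < j the intersection is x = (a_i − a_j) / (j − i). Reading off the sorted break points: {-3, 0}.
Verification: at each break x_0, at least two indices attain the minimum of min_i(a_i + i · x_0).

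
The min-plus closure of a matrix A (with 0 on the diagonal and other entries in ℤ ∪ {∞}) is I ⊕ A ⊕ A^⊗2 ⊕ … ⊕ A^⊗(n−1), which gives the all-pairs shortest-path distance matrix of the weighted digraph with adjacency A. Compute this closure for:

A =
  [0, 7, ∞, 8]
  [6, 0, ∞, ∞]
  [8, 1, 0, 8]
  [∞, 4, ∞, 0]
Closure =
  [0, 7, ∞, 8]
  [6, 0, ∞, 14]
  [7, 1, 0, 8]
  [10, 4, ∞, 0]

This is the Floyd-Warshall all-pairs shortest-path computation. For each intermediate vertex k = 0, 1, …, 3, update dist[i][j] ← min(dist[i][j], dist[i][k] + dist[k][j]). The final matrix gives, for each (i, j), the minimum total weight of any directed path from i to j (possibly empty when i = j).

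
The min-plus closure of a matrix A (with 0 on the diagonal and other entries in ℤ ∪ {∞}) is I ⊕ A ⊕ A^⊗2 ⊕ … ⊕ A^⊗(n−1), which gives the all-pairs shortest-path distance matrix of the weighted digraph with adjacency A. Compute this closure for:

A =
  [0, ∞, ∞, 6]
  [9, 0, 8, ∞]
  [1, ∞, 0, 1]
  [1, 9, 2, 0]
Closure =
  [0, 15, 8, 6]
  [9, 0, 8, 9]
  [1, 10, 0, 1]
  [1, 9, 2, 0]

This is the Floyd-Warshall all-pairs shortest-path computation. For each intermediate vertex k = 0, 1, …, 3, update dist[i][j] ← min(dist[i][j], dist[i][k] + dist[k][j]). The final matrix gives, for each (i, j), the minimum total weight of any directed path from i to j (possibly empty when i = j).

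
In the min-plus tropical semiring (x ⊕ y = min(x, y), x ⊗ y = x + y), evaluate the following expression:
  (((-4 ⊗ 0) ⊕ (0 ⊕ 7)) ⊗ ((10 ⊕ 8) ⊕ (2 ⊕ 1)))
(((-4 ⊗ 0) ⊕ (0 ⊕ 7)) ⊗ ((10 ⊕ 8) ⊕ (2 ⊕ 1))) = -3

Expand innermost to outermost. Recall ⊕ takes the minimum of its arguments and ⊗ takes their sum. Working out the expression (((-4 ⊗ 0) ⊕ (0 ⊕ 7)) ⊗ ((10 ⊕ 8) ⊕ (2 ⊕ 1))) gives -3.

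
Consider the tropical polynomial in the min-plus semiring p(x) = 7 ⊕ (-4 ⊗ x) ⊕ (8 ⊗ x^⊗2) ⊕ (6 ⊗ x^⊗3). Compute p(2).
p(2) = -2

A tropical monomial a ⊗ x^⊗i evaluates to a + i · x. Evaluating each term at x = 2:
  Term 0 contributes 7 + 0 · 2 = 7
  Term 1 contributes -4 + 1 · 2 = -2
  Term 2 contributes 8 + 2 · 2 = 12
  Term 3 contributes 6 + 3 · 2 = 12
p(2) = ⊕ of these = min[7, -2, 12, 12] = -2.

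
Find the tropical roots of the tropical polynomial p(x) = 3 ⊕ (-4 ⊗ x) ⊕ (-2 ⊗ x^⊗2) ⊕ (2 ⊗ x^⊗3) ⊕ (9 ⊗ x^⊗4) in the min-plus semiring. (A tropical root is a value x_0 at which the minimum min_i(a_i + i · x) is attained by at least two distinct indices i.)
Roots: {-7, -4, -2, 7}

Each tropical root is a break point of the lower envelope of the lines y = a_i + i · x (there are 5 lines, with slopes 0, 1, ..., 4). Only the lines that attain the minimum somewhere contribute to roots; other lines are dominated. Here the surviving (envelope) indices are i = 4, i = 3, i = 2, i = 1, i = 0.
Intersections between consecutive envelope lines give the roots: for adjacent envelope indices i < j the intersection is x = (a_i − a_j) / (j − i). Reading off the sorted break points: {-7, -4, -2, 7}.
Verification: at each break x_0, at least two indices attain the minimum of min_i(a_i + i · x_0).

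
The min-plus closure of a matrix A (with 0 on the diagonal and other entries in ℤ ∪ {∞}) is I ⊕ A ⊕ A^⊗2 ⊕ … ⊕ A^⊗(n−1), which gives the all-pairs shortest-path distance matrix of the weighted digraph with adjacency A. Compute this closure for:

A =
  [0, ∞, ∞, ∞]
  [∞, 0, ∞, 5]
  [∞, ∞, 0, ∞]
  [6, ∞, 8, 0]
Closure =
  [0, ∞, ∞, ∞]
  [11, 0, 13, 5]
  [∞, ∞, 0, ∞]
  [6, ∞, 8, 0]

This is the Floyd-Warshall all-pairs shortest-path computation. For each intermediate vertex k = 0, 1, …, 3, update dist[i][j] ← min(dist[i][j], dist[i][k] + dist[k][j]). The final matrix gives, for each (i, j), the minimum total weight of any directed path from i to j (possibly empty when i = j).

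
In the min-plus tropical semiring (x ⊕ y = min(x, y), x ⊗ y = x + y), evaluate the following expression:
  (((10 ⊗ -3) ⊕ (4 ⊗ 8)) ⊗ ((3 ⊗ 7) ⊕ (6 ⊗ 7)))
(((10 ⊗ -3) ⊕ (4 ⊗ 8)) ⊗ ((3 ⊗ 7) ⊕ (6 ⊗ 7))) = 17

Expand innermost to outermost. Recall ⊕ takes the minimum of its arguments and ⊗ takes their sum. Working out the expression (((10 ⊗ -3) ⊕ (4 ⊗ 8)) ⊗ ((3 ⊗ 7) ⊕ (6 ⊗ 7))) gives 17.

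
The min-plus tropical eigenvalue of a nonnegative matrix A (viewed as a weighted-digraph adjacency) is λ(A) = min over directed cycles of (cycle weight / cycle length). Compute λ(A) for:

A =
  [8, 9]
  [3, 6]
λ(A) = 6

Enumerate directed cycles and compute their means (weight / length). Sample:
  cycle 0 → 0: weight = 8, length = 1, mean = 8/1 ≈ 8.000
  cycle 1 → 1: weight = 6, length = 1, mean = 6/1 ≈ 6.000
  cycle 0 → 1 → 0: weight = 12, length = 2, mean = 12/2 ≈ 6.000
  cycle 1 → 0 → 1: weight = 12, length = 2, mean = 12/2 ≈ 6.000
Minimum mean = 6.000, attained e.g. along the cycle 1 → 1 with weight 6 and length 1. So λ(A) = 6/1 = 6.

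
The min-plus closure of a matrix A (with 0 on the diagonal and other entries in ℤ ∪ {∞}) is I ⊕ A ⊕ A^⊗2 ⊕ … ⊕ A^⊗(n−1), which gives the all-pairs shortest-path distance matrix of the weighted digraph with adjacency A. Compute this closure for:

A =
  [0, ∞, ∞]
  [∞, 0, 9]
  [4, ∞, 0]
Closure =
  [0, ∞, ∞]
  [13, 0, 9]
  [4, ∞, 0]

This is the Floyd-Warshall all-pairs shortest-path computation. For each intermediate vertex k = 0, 1, …, 2, update dist[i][j] ← min(dist[i][j], dist[i][k] + dist[k][j]). The final matrix gives, for each (i, j), the minimum total weight of any directed path from i to j (possibly empty when i = j).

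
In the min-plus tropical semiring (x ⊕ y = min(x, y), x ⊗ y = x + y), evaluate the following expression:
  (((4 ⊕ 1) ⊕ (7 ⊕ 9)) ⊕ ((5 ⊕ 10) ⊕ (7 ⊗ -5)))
(((4 ⊕ 1) ⊕ (7 ⊕ 9)) ⊕ ((5 ⊕ 10) ⊕ (7 ⊗ -5))) = 1

Expand innermost to outermost. Recall ⊕ takes the minimum of its arguments and ⊗ takes their sum. Working out the expression (((4 ⊕ 1) ⊕ (7 ⊕ 9)) ⊕ ((5 ⊕ 10) ⊕ (7 ⊗ -5))) gives 1.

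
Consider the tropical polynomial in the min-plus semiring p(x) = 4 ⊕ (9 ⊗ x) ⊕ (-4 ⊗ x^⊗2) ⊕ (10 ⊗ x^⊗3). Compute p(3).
p(3) = 2

A tropical monomial a ⊗ x^⊗i evaluates to a + i · x. Evaluating each term at x = 3:
  Term 0 contributes 4 + 0 · 3 = 4
  Term 1 contributes 9 + 1 · 3 = 12
  Term 2 contributes -4 + 2 · 3 = 2
  Term 3 contributes 10 + 3 · 3 = 19
p(3) = ⊕ of these = min[4, 12, 2, 19] = 2.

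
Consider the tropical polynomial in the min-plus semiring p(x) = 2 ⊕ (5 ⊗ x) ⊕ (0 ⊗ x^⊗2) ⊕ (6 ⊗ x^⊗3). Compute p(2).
p(2) = 2

A tropical monomial a ⊗ x^⊗i evaluates to a + i · x. Evaluating each term at x = 2:
  Term 0 contributes 2 + 0 · 2 = 2
  Term 1 contributes 5 + 1 · 2 = 7
  Term 2 contributes 0 + 2 · 2 = 4
  Term 3 contributes 6 + 3 · 2 = 12
p(2) = ⊕ of these = min[2, 7, 4, 12] = 2.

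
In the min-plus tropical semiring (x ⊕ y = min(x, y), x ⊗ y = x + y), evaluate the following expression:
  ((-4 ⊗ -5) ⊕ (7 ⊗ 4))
((-4 ⊗ -5) ⊕ (7 ⊗ 4)) = -9

Expand innermost to outermost. Recall ⊕ takes the minimum of its arguments and ⊗ takes their sum. Working out the expression ((-4 ⊗ -5) ⊕ (7 ⊗ 4)) gives -9.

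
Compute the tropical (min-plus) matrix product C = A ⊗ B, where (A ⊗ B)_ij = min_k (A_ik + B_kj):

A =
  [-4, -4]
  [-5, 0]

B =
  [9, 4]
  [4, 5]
A ⊗ B =
  [0, 0]
  [4, -1]

Apply the min-plus product entry-by-entry:
  C[0][0] = min over k of (A[0][0] + B[0][0] = -4 + 9 = 5, A[0][1] + B[1][0] = -4 + 4 = 0) = 0 (attained at k = 1)
  C[0][1] = min over k of (A[0][0] + B[0][1] = -4 + 4 = 0, A[0][1] + B[1][1] = -4 + 5 = 1) = 0 (attained at k = 0)
  C[1][0] = min over k of (A[1][0] + B[0][0] = -5 + 9 = 4, A[1][1] + B[1][0] = 0 + 4 = 4) = 4 (attained at k = 0)
  C[1][1] = min over k of (A[1][0] + B[0][1] = -5 + 4 = -1, A[1][1] + B[1][1] = 0 + 5 = 5) = -1 (attained at k = 0)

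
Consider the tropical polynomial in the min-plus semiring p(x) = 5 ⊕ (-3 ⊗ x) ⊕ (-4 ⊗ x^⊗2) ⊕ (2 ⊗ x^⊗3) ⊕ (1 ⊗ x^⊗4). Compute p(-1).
p(-1) = -6

A tropical monomial a ⊗ x^⊗i evaluates to a + i · x. Evaluating each term at x = -1:
  Term 0 contributes 5 + 0 · -1 = 5
  Term 1 contributes -3 + 1 · -1 = -4
  Term 2 contributes -4 + 2 · -1 = -6
  Term 3 contributes 2 + 3 · -1 = -1
  Term 4 contributes 1 + 4 · -1 = -3
p(-1) = ⊕ of these = min[5, -4, -6, -1, -3] = -6.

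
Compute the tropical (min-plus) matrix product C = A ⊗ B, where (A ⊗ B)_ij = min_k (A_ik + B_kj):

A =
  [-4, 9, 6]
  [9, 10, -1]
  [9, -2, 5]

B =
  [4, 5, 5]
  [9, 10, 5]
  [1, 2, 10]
A ⊗ B =
  [0, 1, 1]
  [0, 1, 9]
  [6, 7, 3]

Apply the min-plus product entry-by-entry:
  C[0][0] = min over k of (A[0][0] + B[0][0] = -4 + 4 = 0, A[0][1] + B[1][0] = 9 + 9 = 18, A[0][2] + B[2][0] = 6 + 1 = 7) = 0 (attained at k = 0)
  C[0][1] = min over k of (A[0][0] + B[0][1] = -4 + 5 = 1, A[0][1] + B[1][1] = 9 + 10 = 19, A[0][2] + B[2][1] = 6 + 2 = 8) = 1 (attained at k = 0)
  C[0][2] = min over k of (A[0][0] + B[0][2] = -4 + 5 = 1, A[0][1] + B[1][2] = 9 + 5 = 14, A[0][2] + B[2][2] = 6 + 10 = 16) = 1 (attained at k = 0)
  C[1][0] = min over k of (A[1][0] + B[0][0] = 9 + 4 = 13, A[1][1] + B[1][0] = 10 + 9 = 19, A[1][2] + B[2][0] = -1 + 1 = 0) = 0 (attained at k = 2)
  C[1][1] = min over k of (A[1][0] + B[0][1] = 9 + 5 = 14, A[1][1] + B[1][1] = 10 + 10 = 20, A[1][2] + B[2][1] = -1 + 2 = 1) = 1 (attained at k = 2)
  C[1][2] = min over k of (A[1][0] + B[0][2] = 9 + 5 = 14, A[1][1] + B[1][2] = 10 + 5 = 15, A[1][2] + B[2][2] = -1 + 10 = 9) = 9 (attained at k = 2)
  C[2][0] = min over k of (A[2][0] + B[0][0] = 9 + 4 = 13, A[2][1] + B[1][0] = -2 + 9 = 7, A[2][2] + B[2][0] = 5 + 1 = 6) = 6 (attained at k = 2)
  C[2][1] = min over k of (A[2][0] + B[0][1] = 9 + 5 = 14, A[2][1] + B[1][1] = -2 + 10 = 8, A[2][2] + B[2][1] = 5 + 2 = 7) = 7 (attained at k = 2)
  C[2][2] = min over k of (A[2][0] + B[0][2] = 9 + 5 = 14, A[2][1] + B[1][2] = -2 + 5 = 3, A[2][2] + B[2][2] = 5 + 10 = 15) = 3 (attained at k = 1)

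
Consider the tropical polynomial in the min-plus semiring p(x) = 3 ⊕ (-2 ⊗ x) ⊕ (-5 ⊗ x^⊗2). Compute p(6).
p(6) = 3

A tropical monomial a ⊗ x^⊗i evaluates to a + i · x. Evaluating each term at x = 6:
  Term 0 contributes 3 + 0 · 6 = 3
  Term 1 contributes -2 + 1 · 6 = 4
  Term 2 contributes -5 + 2 · 6 = 7
p(6) = ⊕ of these = min[3, 4, 7] = 3.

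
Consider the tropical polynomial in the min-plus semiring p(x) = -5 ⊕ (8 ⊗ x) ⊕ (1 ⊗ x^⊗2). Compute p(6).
p(6) = -5

A tropical monomial a ⊗ x^⊗i evaluates to a + i · x. Evaluating each term at x = 6:
  Term 0 contributes -5 + 0 · 6 = -5
  Term 1 contributes 8 + 1 · 6 = 14
  Term 2 contributes 1 + 2 · 6 = 13
p(6) = ⊕ of these = min[-5, 14, 13] = -5.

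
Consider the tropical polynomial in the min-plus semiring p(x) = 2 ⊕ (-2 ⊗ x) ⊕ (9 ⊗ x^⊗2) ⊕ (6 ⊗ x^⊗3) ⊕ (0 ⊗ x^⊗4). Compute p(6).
p(6) = 2

A tropical monomial a ⊗ x^⊗i evaluates to a + i · x. Evaluating each term at x = 6:
  Term 0 contributes 2 + 0 · 6 = 2
  Term 1 contributes -2 + 1 · 6 = 4
  Term 2 contributes 9 + 2 · 6 = 21
  Term 3 contributes 6 + 3 · 6 = 24
  Term 4 contributes 0 + 4 · 6 = 24
p(6) = ⊕ of these = min[2, 4, 21, 24, 24] = 2.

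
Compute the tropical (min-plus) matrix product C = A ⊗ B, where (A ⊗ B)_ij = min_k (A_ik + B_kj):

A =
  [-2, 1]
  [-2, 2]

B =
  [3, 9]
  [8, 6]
A ⊗ B =
  [1, 7]
  [1, 7]

Apply the min-plus product entry-by-entry:
  C[0][0] = min over k of (A[0][0] + B[0][0] = -2 + 3 = 1, A[0][1] + B[1][0] = 1 + 8 = 9) = 1 (attained at k = 0)
  C[0][1] = min over k of (A[0][0] + B[0][1] = -2 + 9 = 7, A[0][1] + B[1][1] = 1 + 6 = 7) = 7 (attained at k = 0)
  C[1][0] = min over k of (A[1][0] + B[0][0] = -2 + 3 = 1, A[1][1] + B[1][0] = 2 + 8 = 10) = 1 (attained at k = 0)
  C[1][1] = min over k of (A[1][0] + B[0][1] = -2 + 9 = 7, A[1][1] + B[1][1] = 2 + 6 = 8) = 7 (attained at k = 0)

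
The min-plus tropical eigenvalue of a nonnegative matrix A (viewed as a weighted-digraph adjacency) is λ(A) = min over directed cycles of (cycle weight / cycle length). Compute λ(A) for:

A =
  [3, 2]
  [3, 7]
λ(A) = 5/2

Enumerate directed cycles and compute their means (weight / length). Sample:
  cycle 0 → 0: weight = 3, length = 1, mean = 3/1 ≈ 3.000
  cycle 1 → 1: weight = 7, length = 1, mean = 7/1 ≈ 7.000
  cycle 0 → 1 → 0: weight = 5, length = 2, mean = 5/2 ≈ 2.500
  cycle 1 → 0 → 1: weight = 5, length = 2, mean = 5/2 ≈ 2.500
Minimum mean = 2.500, attained e.g. along the cycle 0 → 1 → 0 with weight 5 and length 2. So λ(A) = 5/2 = 5/2.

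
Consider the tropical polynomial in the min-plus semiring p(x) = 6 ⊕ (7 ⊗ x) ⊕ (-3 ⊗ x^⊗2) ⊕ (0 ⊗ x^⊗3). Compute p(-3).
p(-3) = -9

A tropical monomial a ⊗ x^⊗i evaluates to a + i · x. Evaluating each term at x = -3:
  Term 0 contributes 6 + 0 · -3 = 6
  Term 1 contributes 7 + 1 · -3 = 4
  Term 2 contributes -3 + 2 · -3 = -9
  Term 3 contributes 0 + 3 · -3 = -9
p(-3) = ⊕ of these = min[6, 4, -9, -9] = -9.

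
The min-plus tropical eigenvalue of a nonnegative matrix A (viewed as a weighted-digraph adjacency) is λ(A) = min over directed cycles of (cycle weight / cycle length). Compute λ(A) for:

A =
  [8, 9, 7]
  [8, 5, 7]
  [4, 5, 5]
λ(A) = 5

Enumerate directed cycles and compute their means (weight / length). Sample:
  cycle 0 → 0: weight = 8, length = 1, mean = 8/1 ≈ 8.000
  cycle 1 → 1: weight = 5, length = 1, mean = 5/1 ≈ 5.000
  cycle 2 → 2: weight = 5, length = 1, mean = 5/1 ≈ 5.000
  cycle 0 → 1 → 0: weight = 17, length = 2, mean = 17/2 ≈ 8.500
  cycle 0 → 2 → 0: weight = 11, length = 2, mean = 11/2 ≈ 5.500
  cycle 1 → 0 → 1: weight = 17, length = 2, mean = 17/2 ≈ 8.500
Minimum mean = 5.000, attained e.g. along the cycle 1 → 1 with weight 5 and length 1. So λ(A) = 5/1 = 5.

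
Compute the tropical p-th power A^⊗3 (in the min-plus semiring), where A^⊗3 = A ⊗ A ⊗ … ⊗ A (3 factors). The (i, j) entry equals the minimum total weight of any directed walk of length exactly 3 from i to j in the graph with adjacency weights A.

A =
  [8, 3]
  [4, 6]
A^⊗3 =
  [13, 10]
  [11, 13]

Each entry (A^⊗3)_ij equals the minimum over all length-3 walks i = v_0 → v_1 → … → v_3 = j of Σ_t A[v_t][v_{t+1}]. For example, for (i, j) = (0, 1) we minimise over 4 possible intermediate vertex sequences; the minimum is 10, attained along the walk 0 → 1 → 0 → 1.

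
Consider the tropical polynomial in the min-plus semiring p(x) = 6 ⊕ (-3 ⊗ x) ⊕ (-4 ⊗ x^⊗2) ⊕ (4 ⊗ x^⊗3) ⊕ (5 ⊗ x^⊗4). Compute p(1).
p(1) = -2

A tropical monomial a ⊗ x^⊗i evaluates to a + i · x. Evaluating each term at x = 1:
  Term 0 contributes 6 + 0 · 1 = 6
  Term 1 contributes -3 + 1 · 1 = -2
  Term 2 contributes -4 + 2 · 1 = -2
  Term 3 contributes 4 + 3 · 1 = 7
  Term 4 contributes 5 + 4 · 1 = 9
p(1) = ⊕ of these = min[6, -2, -2, 7, 9] = -2.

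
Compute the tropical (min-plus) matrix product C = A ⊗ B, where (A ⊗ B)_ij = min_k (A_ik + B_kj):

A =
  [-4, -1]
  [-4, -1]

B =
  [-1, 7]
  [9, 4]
A ⊗ B =
  [-5, 3]
  [-5, 3]

Apply the min-plus product entry-by-entry:
  C[0][0] = min over k of (A[0][0] + B[0][0] = -4 + -1 = -5, A[0][1] + B[1][0] = -1 + 9 = 8) = -5 (attained at k = 0)
  C[0][1] = min over k of (A[0][0] + B[0][1] = -4 + 7 = 3, A[0][1] + B[1][1] = -1 + 4 = 3) = 3 (attained at k = 0)
  C[1][0] = min over k of (A[1][0] + B[0][0] = -4 + -1 = -5, A[1][1] + B[1][0] = -1 + 9 = 8) = -5 (attained at k = 0)
  C[1][1] = min over k of (A[1][0] + B[0][1] = -4 + 7 = 3, A[1][1] + B[1][1] = -1 + 4 = 3) = 3 (attained at k = 0)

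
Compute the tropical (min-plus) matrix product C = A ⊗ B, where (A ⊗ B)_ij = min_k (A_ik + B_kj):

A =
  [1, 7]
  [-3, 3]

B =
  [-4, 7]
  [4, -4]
A ⊗ B =
  [-3, 3]
  [-7, -1]

Apply the min-plus product entry-by-entry:
  C[0][0] = min over k of (A[0][0] + B[0][0] = 1 + -4 = -3, A[0][1] + B[1][0] = 7 + 4 = 11) = -3 (attained at k = 0)
  C[0][1] = min over k of (A[0][0] + B[0][1] = 1 + 7 = 8, A[0][1] + B[1][1] = 7 + -4 = 3) = 3 (attained at k = 1)
  C[1][0] = min over k of (A[1][0] + B[0][0] = -3 + -4 = -7, A[1][1] + B[1][0] = 3 + 4 = 7) = -7 (attained at k = 0)
  C[1][1] = min over k of (A[1][0] + B[0][1] = -3 + 7 = 4, A[1][1] + B[1][1] = 3 + -4 = -1) = -1 (attained at k = 1)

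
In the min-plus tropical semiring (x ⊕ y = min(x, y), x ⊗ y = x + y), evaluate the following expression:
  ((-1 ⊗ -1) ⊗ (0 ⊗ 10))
((-1 ⊗ -1) ⊗ (0 ⊗ 10)) = 8

Expand innermost to outermost. Recall ⊕ takes the minimum of its arguments and ⊗ takes their sum. Working out the expression ((-1 ⊗ -1) ⊗ (0 ⊗ 10)) gives 8.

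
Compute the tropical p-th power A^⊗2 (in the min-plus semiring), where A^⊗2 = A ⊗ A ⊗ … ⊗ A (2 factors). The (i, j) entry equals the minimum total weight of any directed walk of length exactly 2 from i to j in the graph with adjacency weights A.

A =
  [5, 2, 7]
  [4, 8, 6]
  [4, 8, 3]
A^⊗2 =
  [6, 7, 8]
  [9, 6, 9]
  [7, 6, 6]

Each entry (A^⊗2)_ij equals the minimum over all length-2 walks i = v_0 → v_1 → … → v_2 = j of Σ_t A[v_t][v_{t+1}]. For example, for (i, j) = (0, 2) we minimise over 3 possible intermediate vertex sequences; the minimum is 8, attained along the walk 0 → 1 → 2.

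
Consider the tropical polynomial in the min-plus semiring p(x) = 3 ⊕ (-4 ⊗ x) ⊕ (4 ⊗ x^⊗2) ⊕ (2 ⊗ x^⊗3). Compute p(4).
p(4) = 0

A tropical monomial a ⊗ x^⊗i evaluates to a + i · x. Evaluating each term at x = 4:
  Term 0 contributes 3 + 0 · 4 = 3
  Term 1 contributes -4 + 1 · 4 = 0
  Term 2 contributes 4 + 2 · 4 = 12
  Term 3 contributes 2 + 3 · 4 = 14
p(4) = ⊕ of these = min[3, 0, 12, 14] = 0.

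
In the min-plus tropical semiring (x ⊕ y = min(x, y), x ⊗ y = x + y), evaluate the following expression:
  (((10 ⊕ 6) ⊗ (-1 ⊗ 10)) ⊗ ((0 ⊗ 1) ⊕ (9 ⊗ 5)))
(((10 ⊕ 6) ⊗ (-1 ⊗ 10)) ⊗ ((0 ⊗ 1) ⊕ (9 ⊗ 5))) = 16

Expand innermost to outermost. Recall ⊕ takes the minimum of its arguments and ⊗ takes their sum. Working out the expression (((10 ⊕ 6) ⊗ (-1 ⊗ 10)) ⊗ ((0 ⊗ 1) ⊕ (9 ⊗ 5))) gives 16.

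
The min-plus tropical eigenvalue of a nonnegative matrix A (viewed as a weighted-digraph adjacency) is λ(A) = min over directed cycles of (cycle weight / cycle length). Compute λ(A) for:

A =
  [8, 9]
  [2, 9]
λ(A) = 11/2

Enumerate directed cycles and compute their means (weight / length). Sample:
  cycle 0 → 0: weight = 8, length = 1, mean = 8/1 ≈ 8.000
  cycle 1 → 1: weight = 9, length = 1, mean = 9/1 ≈ 9.000
  cycle 0 → 1 → 0: weight = 11, length = 2, mean = 11/2 ≈ 5.500
  cycle 1 → 0 → 1: weight = 11, length = 2, mean = 11/2 ≈ 5.500
Minimum mean = 5.500, attained e.g. along the cycle 0 → 1 → 0 with weight 11 and length 2. So λ(A) = 11/2 = 11/2.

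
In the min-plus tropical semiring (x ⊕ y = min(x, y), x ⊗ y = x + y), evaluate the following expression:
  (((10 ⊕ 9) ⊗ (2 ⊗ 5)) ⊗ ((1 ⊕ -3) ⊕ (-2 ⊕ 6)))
(((10 ⊕ 9) ⊗ (2 ⊗ 5)) ⊗ ((1 ⊕ -3) ⊕ (-2 ⊕ 6))) = 13

Expand innermost to outermost. Recall ⊕ takes the minimum of its arguments and ⊗ takes their sum. Working out the expression (((10 ⊕ 9) ⊗ (2 ⊗ 5)) ⊗ ((1 ⊕ -3) ⊕ (-2 ⊕ 6))) gives 13.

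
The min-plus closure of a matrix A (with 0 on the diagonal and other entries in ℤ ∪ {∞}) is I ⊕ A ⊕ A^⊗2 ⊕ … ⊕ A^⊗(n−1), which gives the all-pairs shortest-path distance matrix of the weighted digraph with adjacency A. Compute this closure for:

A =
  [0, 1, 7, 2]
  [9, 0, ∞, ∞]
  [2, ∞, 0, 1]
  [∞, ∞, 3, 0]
Closure =
  [0, 1, 5, 2]
  [9, 0, 14, 11]
  [2, 3, 0, 1]
  [5, 6, 3, 0]

This is the Floyd-Warshall all-pairs shortest-path computation. For each intermediate vertex k = 0, 1, …, 3, update dist[i][j] ← min(dist[i][j], dist[i][k] + dist[k][j]). The final matrix gives, for each (i, j), the minimum total weight of any directed path from i to j (possibly empty when i = j).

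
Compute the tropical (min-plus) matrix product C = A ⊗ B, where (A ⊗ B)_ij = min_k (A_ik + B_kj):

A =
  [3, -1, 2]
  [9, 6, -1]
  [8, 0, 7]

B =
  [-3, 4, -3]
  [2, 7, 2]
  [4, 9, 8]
A ⊗ B =
  [0, 6, 0]
  [3, 8, 6]
  [2, 7, 2]

Apply the min-plus product entry-by-entry:
  C[0][0] = min over k of (A[0][0] + B[0][0] = 3 + -3 = 0, A[0][1] + B[1][0] = -1 + 2 = 1, A[0][2] + B[2][0] = 2 + 4 = 6) = 0 (attained at k = 0)
  C[0][1] = min over k of (A[0][0] + B[0][1] = 3 + 4 = 7, A[0][1] + B[1][1] = -1 + 7 = 6, A[0][2] + B[2][1] = 2 + 9 = 11) = 6 (attained at k = 1)
  C[0][2] = min over k of (A[0][0] + B[0][2] = 3 + -3 = 0, A[0][1] + B[1][2] = -1 + 2 = 1, A[0][2] + B[2][2] = 2 + 8 = 10) = 0 (attained at k = 0)
  C[1][0] = min over k of (A[1][0] + B[0][0] = 9 + -3 = 6, A[1][1] + B[1][0] = 6 + 2 = 8, A[1][2] + B[2][0] = -1 + 4 = 3) = 3 (attained at k = 2)
  C[1][1] = min over k of (A[1][0] + B[0][1] = 9 + 4 = 13, A[1][1] + B[1][1] = 6 + 7 = 13, A[1][2] + B[2][1] = -1 + 9 = 8) = 8 (attained at k = 2)
  C[1][2] = min over k of (A[1][0] + B[0][2] = 9 + -3 = 6, A[1][1] + B[1][2] = 6 + 2 = 8, A[1][2] + B[2][2] = -1 + 8 = 7) = 6 (attained at k = 0)
  C[2][0] = min over k of (A[2][0] + B[0][0] = 8 + -3 = 5, A[2][1] + B[1][0] = 0 + 2 = 2, A[2][2] + B[2][0] = 7 + 4 = 11) = 2 (attained at k = 1)
  C[2][1] = min over k of (A[2][0] + B[0][1] = 8 + 4 = 12, A[2][1] + B[1][1] = 0 + 7 = 7, A[2][2] + B[2][1] = 7 + 9 = 16) = 7 (attained at k = 1)
  C[2][2] = min over k of (A[2][0] + B[0][2] = 8 + -3 = 5, A[2][1] + B[1][2] = 0 + 2 = 2, A[2][2] + B[2][2] = 7 + 8 = 15) = 2 (attained at k = 1)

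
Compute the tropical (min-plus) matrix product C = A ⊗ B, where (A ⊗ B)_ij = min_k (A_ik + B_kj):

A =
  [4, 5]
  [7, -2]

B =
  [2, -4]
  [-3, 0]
A ⊗ B =
  [2, 0]
  [-5, -2]

Apply the min-plus product entry-by-entry:
  C[0][0] = min over k of (A[0][0] + B[0][0] = 4 + 2 = 6, A[0][1] + B[1][0] = 5 + -3 = 2) = 2 (attained at k = 1)
  C[0][1] = min over k of (A[0][0] + B[0][1] = 4 + -4 = 0, A[0][1] + B[1][1] = 5 + 0 = 5) = 0 (attained at k = 0)
  C[1][0] = min over k of (A[1][0] + B[0][0] = 7 + 2 = 9, A[1][1] + B[1][0] = -2 + -3 = -5) = -5 (attained at k = 1)
  C[1][1] = min over k of (A[1][0] + B[0][1] = 7 + -4 = 3, A[1][1] + B[1][1] = -2 + 0 = -2) = -2 (attained at k = 1)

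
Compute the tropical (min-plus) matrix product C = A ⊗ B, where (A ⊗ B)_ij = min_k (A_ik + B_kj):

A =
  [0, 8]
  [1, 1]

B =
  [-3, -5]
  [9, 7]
A ⊗ B =
  [-3, -5]
  [-2, -4]

Apply the min-plus product entry-by-entry:
  C[0][0] = min over k of (A[0][0] + B[0][0] = 0 + -3 = -3, A[0][1] + B[1][0] = 8 + 9 = 17) = -3 (attained at k = 0)
  C[0][1] = min over k of (A[0][0] + B[0][1] = 0 + -5 = -5, A[0][1] + B[1][1] = 8 + 7 = 15) = -5 (attained at k = 0)
  C[1][0] = min over k of (A[1][0] + B[0][0] = 1 + -3 = -2, A[1][1] + B[1][0] = 1 + 9 = 10) = -2 (attained at k = 0)
  C[1][1] = min over k of (A[1][0] + B[0][1] = 1 + -5 = -4, A[1][1] + B[1][1] = 1 + 7 = 8) = -4 (attained at k = 0)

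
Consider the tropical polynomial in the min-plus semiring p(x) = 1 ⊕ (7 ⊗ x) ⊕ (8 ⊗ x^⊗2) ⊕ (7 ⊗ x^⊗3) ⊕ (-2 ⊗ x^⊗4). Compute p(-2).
p(-2) = -10

A tropical monomial a ⊗ x^⊗i evaluates to a + i · x. Evaluating each term at x = -2:
  Term 0 contributes 1 + 0 · -2 = 1
  Term 1 contributes 7 + 1 · -2 = 5
  Term 2 contributes 8 + 2 · -2 = 4
  Term 3 contributes 7 + 3 · -2 = 1
  Term 4 contributes -2 + 4 · -2 = -10
p(-2) = ⊕ of these = min[1, 5, 4, 1, -10] = -10.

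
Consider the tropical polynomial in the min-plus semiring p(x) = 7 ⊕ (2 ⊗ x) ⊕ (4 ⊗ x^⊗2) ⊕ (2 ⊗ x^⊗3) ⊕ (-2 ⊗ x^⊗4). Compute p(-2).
p(-2) = -10

A tropical monomial a ⊗ x^⊗i evaluates to a + i · x. Evaluating each term at x = -2:
  Term 0 contributes 7 + 0 · -2 = 7
  Term 1 contributes 2 + 1 · -2 = 0
  Term 2 contributes 4 + 2 · -2 = 0
  Term 3 contributes 2 + 3 · -2 = -4
  Term 4 contributes -2 + 4 · -2 = -10
p(-2) = ⊕ of these = min[7, 0, 0, -4, -10] = -10.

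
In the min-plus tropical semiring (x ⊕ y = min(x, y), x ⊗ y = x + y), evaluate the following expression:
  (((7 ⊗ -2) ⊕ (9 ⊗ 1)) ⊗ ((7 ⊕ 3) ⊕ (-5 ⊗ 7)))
(((7 ⊗ -2) ⊕ (9 ⊗ 1)) ⊗ ((7 ⊕ 3) ⊕ (-5 ⊗ 7))) = 7

Expand innermost to outermost. Recall ⊕ takes the minimum of its arguments and ⊗ takes their sum. Working out the expression (((7 ⊗ -2) ⊕ (9 ⊗ 1)) ⊗ ((7 ⊕ 3) ⊕ (-5 ⊗ 7))) gives 7.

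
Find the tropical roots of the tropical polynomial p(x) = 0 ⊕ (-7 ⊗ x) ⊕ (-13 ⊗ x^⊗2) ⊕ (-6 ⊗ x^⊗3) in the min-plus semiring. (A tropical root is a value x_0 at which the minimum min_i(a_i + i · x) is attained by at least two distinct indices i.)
Roots: {-7, 6, 7}

Each tropical root is a break point of the lower envelope of the lines y = a_i + i · x (there are 4 lines, with slopes 0, 1, ..., 3). Only the lines that attain the minimum somewhere contribute to roots; other lines are dominated. Here the surviving (envelope) indices are i = 3, i = 2, i = 1, i = 0.
Intersections between consecutive envelope lines give the roots: for adjacent envelope indices i < j the intersection is x = (a_i − a_j) / (j − i). Reading off the sorted break points: {-7, 6, 7}.
Verification: at each break x_0, at least two indices attain the minimum of min_i(a_i + i · x_0).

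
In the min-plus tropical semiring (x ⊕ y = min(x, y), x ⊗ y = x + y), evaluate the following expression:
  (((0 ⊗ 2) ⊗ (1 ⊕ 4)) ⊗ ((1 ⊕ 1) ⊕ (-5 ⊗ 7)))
(((0 ⊗ 2) ⊗ (1 ⊕ 4)) ⊗ ((1 ⊕ 1) ⊕ (-5 ⊗ 7))) = 4

Expand innermost to outermost. Recall ⊕ takes the minimum of its arguments and ⊗ takes their sum. Working out the expression (((0 ⊗ 2) ⊗ (1 ⊕ 4)) ⊗ ((1 ⊕ 1) ⊕ (-5 ⊗ 7))) gives 4.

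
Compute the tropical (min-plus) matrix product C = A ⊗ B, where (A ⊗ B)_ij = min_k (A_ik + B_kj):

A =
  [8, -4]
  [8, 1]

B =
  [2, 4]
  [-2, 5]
A ⊗ B =
  [-6, 1]
  [-1, 6]

Apply the min-plus product entry-by-entry:
  C[0][0] = min over k of (A[0][0] + B[0][0] = 8 + 2 = 10, A[0][1] + B[1][0] = -4 + -2 = -6) = -6 (attained at k = 1)
  C[0][1] = min over k of (A[0][0] + B[0][1] = 8 + 4 = 12, A[0][1] + B[1][1] = -4 + 5 = 1) = 1 (attained at k = 1)
  C[1][0] = min over k of (A[1][0] + B[0][0] = 8 + 2 = 10, A[1][1] + B[1][0] = 1 + -2 = -1) = -1 (attained at k = 1)
  C[1][1] = min over k of (A[1][0] + B[0][1] = 8 + 4 = 12, A[1][1] + B[1][1] = 1 + 5 = 6) = 6 (attained at k = 1)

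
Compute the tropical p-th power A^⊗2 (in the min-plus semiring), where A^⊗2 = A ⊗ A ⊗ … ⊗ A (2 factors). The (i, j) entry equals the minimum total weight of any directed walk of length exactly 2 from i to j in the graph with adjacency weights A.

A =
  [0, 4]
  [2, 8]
A^⊗2 =
  [0, 4]
  [2, 6]

Each entry (A^⊗2)_ij equals the minimum over all length-2 walks i = v_0 → v_1 → … → v_2 = j of Σ_t A[v_t][v_{t+1}]. For example, for (i, j) = (0, 1) we minimise over 2 possible intermediate vertex sequences; the minimum is 4, attained along the walk 0 → 0 → 1.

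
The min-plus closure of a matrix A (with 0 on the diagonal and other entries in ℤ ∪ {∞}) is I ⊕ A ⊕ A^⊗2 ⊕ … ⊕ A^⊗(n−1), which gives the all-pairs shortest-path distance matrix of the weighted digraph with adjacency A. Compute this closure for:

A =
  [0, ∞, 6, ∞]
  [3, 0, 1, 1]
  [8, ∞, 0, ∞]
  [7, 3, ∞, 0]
Closure =
  [0, ∞, 6, ∞]
  [3, 0, 1, 1]
  [8, ∞, 0, ∞]
  [6, 3, 4, 0]

This is the Floyd-Warshall all-pairs shortest-path computation. For each intermediate vertex k = 0, 1, …, 3, update dist[i][j] ← min(dist[i][j], dist[i][k] + dist[k][j]). The final matrix gives, for each (i, j), the minimum total weight of any directed path from i to j (possibly empty when i = j).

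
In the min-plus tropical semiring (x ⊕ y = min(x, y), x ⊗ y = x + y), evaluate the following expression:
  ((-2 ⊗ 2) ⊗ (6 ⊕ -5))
((-2 ⊗ 2) ⊗ (6 ⊕ -5)) = -5

Expand innermost to outermost. Recall ⊕ takes the minimum of its arguments and ⊗ takes their sum. Working out the expression ((-2 ⊗ 2) ⊗ (6 ⊕ -5)) gives -5.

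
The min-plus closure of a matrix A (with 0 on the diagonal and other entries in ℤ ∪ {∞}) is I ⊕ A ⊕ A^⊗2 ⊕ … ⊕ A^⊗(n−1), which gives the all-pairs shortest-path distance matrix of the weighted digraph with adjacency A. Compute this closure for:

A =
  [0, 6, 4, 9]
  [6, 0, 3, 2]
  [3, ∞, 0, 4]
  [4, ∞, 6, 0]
Closure =
  [0, 6, 4, 8]
  [6, 0, 3, 2]
  [3, 9, 0, 4]
  [4, 10, 6, 0]

This is the Floyd-Warshall all-pairs shortest-path computation. For each intermediate vertex k = 0, 1, …, 3, update dist[i][j] ← min(dist[i][j], dist[i][k] + dist[k][j]). The final matrix gives, for each (i, j), the minimum total weight of any directed path from i to j (possibly empty when i = j).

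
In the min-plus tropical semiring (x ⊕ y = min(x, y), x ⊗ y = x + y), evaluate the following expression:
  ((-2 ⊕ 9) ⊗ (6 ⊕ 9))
((-2 ⊕ 9) ⊗ (6 ⊕ 9)) = 4

Expand innermost to outermost. Recall ⊕ takes the minimum of its arguments and ⊗ takes their sum. Working out the expression ((-2 ⊕ 9) ⊗ (6 ⊕ 9)) gives 4.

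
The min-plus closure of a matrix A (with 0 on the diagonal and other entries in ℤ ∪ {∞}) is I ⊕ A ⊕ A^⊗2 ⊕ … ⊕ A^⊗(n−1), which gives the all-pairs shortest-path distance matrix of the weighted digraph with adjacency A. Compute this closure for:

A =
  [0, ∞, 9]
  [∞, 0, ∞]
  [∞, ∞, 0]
Closure =
  [0, ∞, 9]
  [∞, 0, ∞]
  [∞, ∞, 0]

This is the Floyd-Warshall all-pairs shortest-path computation. For each intermediate vertex k = 0, 1, …, 2, update dist[i][j] ← min(dist[i][j], dist[i][k] + dist[k][j]). The final matrix gives, for each (i, j), the minimum total weight of any directed path from i to j (possibly empty when i = j).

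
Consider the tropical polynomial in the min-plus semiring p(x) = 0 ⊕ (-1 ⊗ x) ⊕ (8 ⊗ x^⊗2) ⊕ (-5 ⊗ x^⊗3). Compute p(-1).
p(-1) = -8

A tropical monomial a ⊗ x^⊗i evaluates to a + i · x. Evaluating each term at x = -1:
  Term 0 contributes 0 + 0 · -1 = 0
  Term 1 contributes -1 + 1 · -1 = -2
  Term 2 contributes 8 + 2 · -1 = 6
  Term 3 contributes -5 + 3 · -1 = -8
p(-1) = ⊕ of these = min[0, -2, 6, -8] = -8.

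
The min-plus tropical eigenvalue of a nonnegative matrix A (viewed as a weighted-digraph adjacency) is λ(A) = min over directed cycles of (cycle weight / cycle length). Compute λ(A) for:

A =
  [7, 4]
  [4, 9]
λ(A) = 4

Enumerate directed cycles and compute their means (weight / length). Sample:
  cycle 0 → 0: weight = 7, length = 1, mean = 7/1 ≈ 7.000
  cycle 1 → 1: weight = 9, length = 1, mean = 9/1 ≈ 9.000
  cycle 0 → 1 → 0: weight = 8, length = 2, mean = 8/2 ≈ 4.000
  cycle 1 → 0 → 1: weight = 8, length = 2, mean = 8/2 ≈ 4.000
Minimum mean = 4.000, attained e.g. along the cycle 0 → 1 → 0 with weight 8 and length 2. So λ(A) = 8/2 = 4.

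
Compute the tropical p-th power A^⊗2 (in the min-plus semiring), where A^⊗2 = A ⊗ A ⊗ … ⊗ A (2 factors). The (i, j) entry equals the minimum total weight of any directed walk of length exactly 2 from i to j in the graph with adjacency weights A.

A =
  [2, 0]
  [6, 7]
A^⊗2 =
  [4, 2]
  [8, 6]

Each entry (A^⊗2)_ij equals the minimum over all length-2 walks i = v_0 → v_1 → … → v_2 = j of Σ_t A[v_t][v_{t+1}]. For example, for (i, j) = (0, 1) we minimise over 2 possible intermediate vertex sequences; the minimum is 2, attained along the walk 0 → 0 → 1.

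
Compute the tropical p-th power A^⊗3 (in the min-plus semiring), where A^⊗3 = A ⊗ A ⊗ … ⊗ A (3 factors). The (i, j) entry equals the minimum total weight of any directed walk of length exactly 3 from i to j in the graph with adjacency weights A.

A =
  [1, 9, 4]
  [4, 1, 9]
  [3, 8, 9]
A^⊗3 =
  [3, 11, 6]
  [6, 3, 9]
  [5, 10, 8]

Each entry (A^⊗3)_ij equals the minimum over all length-3 walks i = v_0 → v_1 → … → v_3 = j of Σ_t A[v_t][v_{t+1}]. For example, for (i, j) = (0, 2) we minimise over 9 possible intermediate vertex sequences; the minimum is 6, attained along the walk 0 → 0 → 0 → 2.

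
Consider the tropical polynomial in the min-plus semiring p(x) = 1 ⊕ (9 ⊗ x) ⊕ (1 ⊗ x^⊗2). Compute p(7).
p(7) = 1

A tropical monomial a ⊗ x^⊗i evaluates to a + i · x. Evaluating each term at x = 7:
  Term 0 contributes 1 + 0 · 7 = 1
  Term 1 contributes 9 + 1 · 7 = 16
  Term 2 contributes 1 + 2 · 7 = 15
p(7) = ⊕ of these = min[1, 16, 15] = 1.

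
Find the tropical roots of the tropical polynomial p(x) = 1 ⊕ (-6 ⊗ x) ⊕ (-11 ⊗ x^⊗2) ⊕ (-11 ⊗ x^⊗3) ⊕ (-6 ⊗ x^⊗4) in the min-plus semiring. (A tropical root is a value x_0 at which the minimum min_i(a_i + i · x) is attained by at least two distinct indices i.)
Roots: {-5, 0, 5, 7}

Each tropical root is a break point of the lower envelope of the lines y = a_i + i · x (there are 5 lines, with slopes 0, 1, ..., 4). Only the lines that attain the minimum somewhere contribute to roots; other lines are dominated. Here the surviving (envelope) indices are i = 4, i = 3, i = 2, i = 1, i = 0.
Intersections between consecutive envelope lines give the roots: for adjacent envelope indices i < j the intersection is x = (a_i − a_j) / (j − i). Reading off the sorted break points: {-5, 0, 5, 7}.
Verification: at each break x_0, at least two indices attain the minimum of min_i(a_i + i · x_0).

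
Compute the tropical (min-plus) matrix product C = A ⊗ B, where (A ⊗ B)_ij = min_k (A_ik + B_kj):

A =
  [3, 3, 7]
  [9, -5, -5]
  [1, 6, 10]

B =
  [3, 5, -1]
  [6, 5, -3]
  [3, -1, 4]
A ⊗ B =
  [6, 6, 0]
  [-2, -6, -8]
  [4, 6, 0]

Apply the min-plus product entry-by-entry:
  C[0][0] = min over k of (A[0][0] + B[0][0] = 3 + 3 = 6, A[0][1] + B[1][0] = 3 + 6 = 9, A[0][2] + B[2][0] = 7 + 3 = 10) = 6 (attained at k = 0)
  C[0][1] = min over k of (A[0][0] + B[0][1] = 3 + 5 = 8, A[0][1] + B[1][1] = 3 + 5 = 8, A[0][2] + B[2][1] = 7 + -1 = 6) = 6 (attained at k = 2)
  C[0][2] = min over k of (A[0][0] + B[0][2] = 3 + -1 = 2, A[0][1] + B[1][2] = 3 + -3 = 0, A[0][2] + B[2][2] = 7 + 4 = 11) = 0 (attained at k = 1)
  C[1][0] = min over k of (A[1][0] + B[0][0] = 9 + 3 = 12, A[1][1] + B[1][0] = -5 + 6 = 1, A[1][2] + B[2][0] = -5 + 3 = -2) = -2 (attained at k = 2)
  C[1][1] = min over k of (A[1][0] + B[0][1] = 9 + 5 = 14, A[1][1] + B[1][1] = -5 + 5 = 0, A[1][2] + B[2][1] = -5 + -1 = -6) = -6 (attained at k = 2)
  C[1][2] = min over k of (A[1][0] + B[0][2] = 9 + -1 = 8, A[1][1] + B[1][2] = -5 + -3 = -8, A[1][2] + B[2][2] = -5 + 4 = -1) = -8 (attained at k = 1)
  C[2][0] = min over k of (A[2][0] + B[0][0] = 1 + 3 = 4, A[2][1] + B[1][0] = 6 + 6 = 12, A[2][2] + B[2][0] = 10 + 3 = 13) = 4 (attained at k = 0)
  C[2][1] = min over k of (A[2][0] + B[0][1] = 1 + 5 = 6, A[2][1] + B[1][1] = 6 + 5 = 11, A[2][2] + B[2][1] = 10 + -1 = 9) = 6 (attained at k = 0)
  C[2][2] = min over k of (A[2][0] + B[0][2] = 1 + -1 = 0, A[2][1] + B[1][2] = 6 + -3 = 3, A[2][2] + B[2][2] = 10 + 4 = 14) = 0 (attained at k = 0)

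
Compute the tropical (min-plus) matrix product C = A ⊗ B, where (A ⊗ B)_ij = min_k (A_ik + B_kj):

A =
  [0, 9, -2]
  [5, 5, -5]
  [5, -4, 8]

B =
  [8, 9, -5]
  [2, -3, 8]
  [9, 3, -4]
A ⊗ B =
  [7, 1, -6]
  [4, -2, -9]
  [-2, -7, 0]

Apply the min-plus product entry-by-entry:
  C[0][0] = min over k of (A[0][0] + B[0][0] = 0 + 8 = 8, A[0][1] + B[1][0] = 9 + 2 = 11, A[0][2] + B[2][0] = -2 + 9 = 7) = 7 (attained at k = 2)
  C[0][1] = min over k of (A[0][0] + B[0][1] = 0 + 9 = 9, A[0][1] + B[1][1] = 9 + -3 = 6, A[0][2] + B[2][1] = -2 + 3 = 1) = 1 (attained at k = 2)
  C[0][2] = min over k of (A[0][0] + B[0][2] = 0 + -5 = -5, A[0][1] + B[1][2] = 9 + 8 = 17, A[0][2] + B[2][2] = -2 + -4 = -6) = -6 (attained at k = 2)
  C[1][0] = min over k of (A[1][0] + B[0][0] = 5 + 8 = 13, A[1][1] + B[1][0] = 5 + 2 = 7, A[1][2] + B[2][0] = -5 + 9 = 4) = 4 (attained at k = 2)
  C[1][1] = min over k of (A[1][0] + B[0][1] = 5 + 9 = 14, A[1][1] + B[1][1] = 5 + -3 = 2, A[1][2] + B[2][1] = -5 + 3 = -2) = -2 (attained at k = 2)
  C[1][2] = min over k of (A[1][0] + B[0][2] = 5 + -5 = 0, A[1][1] + B[1][2] = 5 + 8 = 13, A[1][2] + B[2][2] = -5 + -4 = -9) = -9 (attained at k = 2)
  C[2][0] = min over k of (A[2][0] + B[0][0] = 5 + 8 = 13, A[2][1] + B[1][0] = -4 + 2 = -2, A[2][2] + B[2][0] = 8 + 9 = 17) = -2 (attained at k = 1)
  C[2][1] = min over k of (A[2][0] + B[0][1] = 5 + 9 = 14, A[2][1] + B[1][1] = -4 + -3 = -7, A[2][2] + B[2][1] = 8 + 3 = 11) = -7 (attained at k = 1)
  C[2][2] = min over k of (A[2][0] + B[0][2] = 5 + -5 = 0, A[2][1] + B[1][2] = -4 + 8 = 4, A[2][2] + B[2][2] = 8 + -4 = 4) = 0 (attained at k = 0)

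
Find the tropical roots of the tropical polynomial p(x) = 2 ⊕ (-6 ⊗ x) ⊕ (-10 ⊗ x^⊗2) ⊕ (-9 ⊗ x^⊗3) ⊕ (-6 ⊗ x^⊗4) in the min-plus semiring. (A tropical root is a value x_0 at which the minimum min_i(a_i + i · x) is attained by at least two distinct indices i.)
Roots: {-3, -1, 4, 8}

Each tropical root is a break point of the lower envelope of the lines y = a_i + i · x (there are 5 lines, with slopes 0, 1, ..., 4). Only the lines that attain the minimum somewhere contribute to roots; other lines are dominated. Here the surviving (envelope) indices are i = 4, i = 3, i = 2, i = 1, i = 0.
Intersections between consecutive envelope lines give the roots: for adjacent envelope indices i < j the intersection is x = (a_i − a_j) / (j − i). Reading off the sorted break points: {-3, -1, 4, 8}.
Verification: at each break x_0, at least two indices attain the minimum of min_i(a_i + i · x_0).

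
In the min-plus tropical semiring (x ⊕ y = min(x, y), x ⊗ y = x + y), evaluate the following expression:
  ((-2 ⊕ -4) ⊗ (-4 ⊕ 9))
((-2 ⊕ -4) ⊗ (-4 ⊕ 9)) = -8

Expand innermost to outermost. Recall ⊕ takes the minimum of its arguments and ⊗ takes their sum. Working out the expression ((-2 ⊕ -4) ⊗ (-4 ⊕ 9)) gives -8.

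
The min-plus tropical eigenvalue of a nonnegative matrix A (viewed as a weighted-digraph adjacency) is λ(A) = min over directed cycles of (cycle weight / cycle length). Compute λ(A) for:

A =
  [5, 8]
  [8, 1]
λ(A) = 1

Enumerate directed cycles and compute their means (weight / length). Sample:
  cycle 0 → 0: weight = 5, length = 1, mean = 5/1 ≈ 5.000
  cycle 1 → 1: weight = 1, length = 1, mean = 1/1 ≈ 1.000
  cycle 0 → 1 → 0: weight = 16, length = 2, mean = 16/2 ≈ 8.000
  cycle 1 → 0 → 1: weight = 16, length = 2, mean = 16/2 ≈ 8.000
Minimum mean = 1.000, attained e.g. along the cycle 1 → 1 with weight 1 and length 1. So λ(A) = 1/1 = 1.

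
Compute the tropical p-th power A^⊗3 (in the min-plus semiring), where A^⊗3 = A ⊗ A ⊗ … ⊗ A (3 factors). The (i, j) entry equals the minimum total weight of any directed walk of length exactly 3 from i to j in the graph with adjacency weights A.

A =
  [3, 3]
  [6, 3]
A^⊗3 =
  [9, 9]
  [12, 9]

Each entry (A^⊗3)_ij equals the minimum over all length-3 walks i = v_0 → v_1 → … → v_3 = j of Σ_t A[v_t][v_{t+1}]. For example, for (i, j) = (0, 1) we minimise over 4 possible intermediate vertex sequences; the minimum is 9, attained along the walk 0 → 0 → 0 → 1.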